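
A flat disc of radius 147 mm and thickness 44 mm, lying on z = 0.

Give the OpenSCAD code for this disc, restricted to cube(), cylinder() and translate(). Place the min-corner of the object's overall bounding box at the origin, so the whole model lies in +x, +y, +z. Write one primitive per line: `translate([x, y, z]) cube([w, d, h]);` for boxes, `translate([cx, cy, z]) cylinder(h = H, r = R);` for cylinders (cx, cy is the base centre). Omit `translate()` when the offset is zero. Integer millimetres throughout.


translate([147, 147, 0]) cylinder(h = 44, r = 147);


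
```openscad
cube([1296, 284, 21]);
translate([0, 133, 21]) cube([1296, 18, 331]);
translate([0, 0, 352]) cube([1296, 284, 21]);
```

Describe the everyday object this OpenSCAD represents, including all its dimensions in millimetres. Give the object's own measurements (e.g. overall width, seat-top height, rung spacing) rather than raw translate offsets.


An I-beam lying along x, 1296 mm long. Overall section height 373 mm. Two flanges 284 mm wide (y) and 21 mm thick, one on the floor and one at the top; a web 18 mm thick runs between them, centred on the flange width.


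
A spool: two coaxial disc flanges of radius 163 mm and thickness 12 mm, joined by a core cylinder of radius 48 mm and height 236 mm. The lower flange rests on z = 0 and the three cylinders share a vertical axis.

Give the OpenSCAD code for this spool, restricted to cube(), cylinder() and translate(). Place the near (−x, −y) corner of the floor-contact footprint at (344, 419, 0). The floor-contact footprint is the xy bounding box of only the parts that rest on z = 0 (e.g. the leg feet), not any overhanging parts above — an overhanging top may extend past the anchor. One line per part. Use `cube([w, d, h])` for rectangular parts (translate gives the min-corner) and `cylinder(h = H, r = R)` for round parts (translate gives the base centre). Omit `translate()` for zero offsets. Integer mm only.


translate([507, 582, 0]) cylinder(h = 12, r = 163);
translate([507, 582, 12]) cylinder(h = 236, r = 48);
translate([507, 582, 248]) cylinder(h = 12, r = 163);


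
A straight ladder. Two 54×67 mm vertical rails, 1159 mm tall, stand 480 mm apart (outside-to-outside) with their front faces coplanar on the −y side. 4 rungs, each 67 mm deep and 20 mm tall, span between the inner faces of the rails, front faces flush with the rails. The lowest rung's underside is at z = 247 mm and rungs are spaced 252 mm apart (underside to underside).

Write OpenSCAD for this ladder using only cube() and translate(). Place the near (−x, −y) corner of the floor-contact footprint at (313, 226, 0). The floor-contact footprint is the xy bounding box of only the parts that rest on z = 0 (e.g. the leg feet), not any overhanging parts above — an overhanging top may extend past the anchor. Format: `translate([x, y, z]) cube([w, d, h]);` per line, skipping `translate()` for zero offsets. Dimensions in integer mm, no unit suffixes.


translate([313, 226, 0]) cube([54, 67, 1159]);
translate([739, 226, 0]) cube([54, 67, 1159]);
translate([367, 226, 247]) cube([372, 67, 20]);
translate([367, 226, 499]) cube([372, 67, 20]);
translate([367, 226, 751]) cube([372, 67, 20]);
translate([367, 226, 1003]) cube([372, 67, 20]);


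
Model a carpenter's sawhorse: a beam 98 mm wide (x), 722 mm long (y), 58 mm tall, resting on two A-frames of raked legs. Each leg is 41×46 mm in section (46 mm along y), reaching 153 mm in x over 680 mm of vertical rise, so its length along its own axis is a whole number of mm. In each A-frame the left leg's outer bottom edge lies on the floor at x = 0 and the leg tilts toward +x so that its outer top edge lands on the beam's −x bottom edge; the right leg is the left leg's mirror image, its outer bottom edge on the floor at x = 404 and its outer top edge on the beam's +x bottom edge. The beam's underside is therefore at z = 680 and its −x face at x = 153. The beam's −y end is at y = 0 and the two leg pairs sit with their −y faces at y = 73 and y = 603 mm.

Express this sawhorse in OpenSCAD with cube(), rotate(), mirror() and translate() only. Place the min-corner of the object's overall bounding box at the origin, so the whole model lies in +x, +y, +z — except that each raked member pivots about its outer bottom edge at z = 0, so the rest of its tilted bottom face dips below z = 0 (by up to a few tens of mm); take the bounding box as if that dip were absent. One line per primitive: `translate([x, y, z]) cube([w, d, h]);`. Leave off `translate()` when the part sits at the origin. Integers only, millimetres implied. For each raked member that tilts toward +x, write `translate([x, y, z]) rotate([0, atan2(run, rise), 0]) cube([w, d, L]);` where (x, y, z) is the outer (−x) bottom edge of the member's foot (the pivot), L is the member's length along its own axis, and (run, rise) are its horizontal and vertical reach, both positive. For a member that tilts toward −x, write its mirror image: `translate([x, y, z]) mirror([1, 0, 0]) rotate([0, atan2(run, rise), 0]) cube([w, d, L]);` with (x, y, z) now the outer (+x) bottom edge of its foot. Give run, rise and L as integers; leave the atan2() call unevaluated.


// leg length = √(153² + 680²) = 697
// right-leg outer foot x = 2·153 + 98 = 404
// beam min-corner = (153, 0, 680)
translate([153, 0, 680]) cube([98, 722, 58]);
translate([0, 73, 0]) rotate([0, atan2(153, 680), 0]) cube([41, 46, 697]);
translate([404, 73, 0]) mirror([1, 0, 0]) rotate([0, atan2(153, 680), 0]) cube([41, 46, 697]);
translate([0, 603, 0]) rotate([0, atan2(153, 680), 0]) cube([41, 46, 697]);
translate([404, 603, 0]) mirror([1, 0, 0]) rotate([0, atan2(153, 680), 0]) cube([41, 46, 697]);


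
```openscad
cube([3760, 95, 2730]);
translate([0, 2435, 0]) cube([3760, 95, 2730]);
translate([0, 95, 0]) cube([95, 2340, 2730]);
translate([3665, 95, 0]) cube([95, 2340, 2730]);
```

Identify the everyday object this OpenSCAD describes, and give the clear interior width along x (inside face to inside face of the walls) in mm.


A house (or room) frame. The interior width is 3570 mm.

Four 2730 mm walls enclosing a rectangle with no floor or roof — a room or house frame. Outside width is 3760 mm and wall thickness is 95 mm, so the interior width is 3760 − 2 × 95 = 3570 mm.


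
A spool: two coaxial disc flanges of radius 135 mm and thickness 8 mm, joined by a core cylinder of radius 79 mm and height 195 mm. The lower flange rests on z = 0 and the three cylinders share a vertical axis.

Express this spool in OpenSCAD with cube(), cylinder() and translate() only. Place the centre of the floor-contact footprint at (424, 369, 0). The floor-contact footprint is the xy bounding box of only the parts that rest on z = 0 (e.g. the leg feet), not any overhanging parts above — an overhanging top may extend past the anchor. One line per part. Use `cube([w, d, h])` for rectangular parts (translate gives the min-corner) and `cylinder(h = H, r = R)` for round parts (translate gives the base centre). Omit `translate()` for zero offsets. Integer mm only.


translate([424, 369, 0]) cylinder(h = 8, r = 135);
translate([424, 369, 8]) cylinder(h = 195, r = 79);
translate([424, 369, 203]) cylinder(h = 8, r = 135);


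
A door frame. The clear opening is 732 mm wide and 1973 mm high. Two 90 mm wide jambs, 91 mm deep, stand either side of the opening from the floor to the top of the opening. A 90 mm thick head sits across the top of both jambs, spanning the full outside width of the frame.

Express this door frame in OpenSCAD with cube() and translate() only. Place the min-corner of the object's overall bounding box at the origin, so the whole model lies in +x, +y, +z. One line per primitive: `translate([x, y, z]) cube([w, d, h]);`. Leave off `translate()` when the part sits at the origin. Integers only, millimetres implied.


cube([90, 91, 1973]);
translate([822, 0, 0]) cube([90, 91, 1973]);
translate([0, 0, 1973]) cube([912, 91, 90]);


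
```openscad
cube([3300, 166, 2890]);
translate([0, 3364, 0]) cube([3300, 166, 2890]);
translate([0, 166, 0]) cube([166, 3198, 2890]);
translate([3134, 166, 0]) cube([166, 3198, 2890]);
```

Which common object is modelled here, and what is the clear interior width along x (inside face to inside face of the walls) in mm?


A house (or room) frame. The interior width is 2968 mm.

Four 2890 mm walls enclosing a rectangle with no floor or roof — a room or house frame. Outside width is 3300 mm and wall thickness is 166 mm, so the interior width is 3300 − 2 × 166 = 2968 mm.


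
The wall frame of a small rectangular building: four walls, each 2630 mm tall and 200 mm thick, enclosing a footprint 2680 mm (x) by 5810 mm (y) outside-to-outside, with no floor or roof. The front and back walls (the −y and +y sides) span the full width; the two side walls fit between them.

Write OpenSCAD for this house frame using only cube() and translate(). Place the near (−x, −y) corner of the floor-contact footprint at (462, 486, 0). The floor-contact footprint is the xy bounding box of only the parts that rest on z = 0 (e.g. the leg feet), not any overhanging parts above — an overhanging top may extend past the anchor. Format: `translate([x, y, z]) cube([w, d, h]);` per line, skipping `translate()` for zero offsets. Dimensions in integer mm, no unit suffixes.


translate([462, 486, 0]) cube([2680, 200, 2630]);
translate([462, 6096, 0]) cube([2680, 200, 2630]);
translate([462, 686, 0]) cube([200, 5410, 2630]);
translate([2942, 686, 0]) cube([200, 5410, 2630]);


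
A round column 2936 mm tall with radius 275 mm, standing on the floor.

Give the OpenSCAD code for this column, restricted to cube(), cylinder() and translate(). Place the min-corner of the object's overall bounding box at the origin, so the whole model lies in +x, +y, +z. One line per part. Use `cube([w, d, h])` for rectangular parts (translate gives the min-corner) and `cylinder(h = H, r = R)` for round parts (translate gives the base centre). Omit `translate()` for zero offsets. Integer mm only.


translate([275, 275, 0]) cylinder(h = 2936, r = 275);


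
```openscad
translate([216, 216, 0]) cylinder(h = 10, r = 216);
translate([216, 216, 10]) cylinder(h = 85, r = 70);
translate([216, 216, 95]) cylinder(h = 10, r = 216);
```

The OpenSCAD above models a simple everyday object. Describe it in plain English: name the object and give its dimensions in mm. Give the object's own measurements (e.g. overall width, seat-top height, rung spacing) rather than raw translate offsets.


A spool: two coaxial disc flanges of radius 216 mm and thickness 10 mm, joined by a core cylinder of radius 70 mm and height 85 mm. The lower flange rests on z = 0 and the three cylinders share a vertical axis.


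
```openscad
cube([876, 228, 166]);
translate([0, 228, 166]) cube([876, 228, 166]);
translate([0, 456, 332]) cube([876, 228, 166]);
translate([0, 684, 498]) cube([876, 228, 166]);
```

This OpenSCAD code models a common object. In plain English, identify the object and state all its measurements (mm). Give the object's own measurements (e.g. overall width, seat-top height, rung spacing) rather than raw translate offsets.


A straight staircase of 4 solid steps. Each step is 876 mm wide (x), 228 mm deep (y, the going) and 166 mm tall (the rise). The first step rests on the floor; each subsequent step sits one going further in +y and one rise higher in +z, directly behind and above the previous step with no overlap.


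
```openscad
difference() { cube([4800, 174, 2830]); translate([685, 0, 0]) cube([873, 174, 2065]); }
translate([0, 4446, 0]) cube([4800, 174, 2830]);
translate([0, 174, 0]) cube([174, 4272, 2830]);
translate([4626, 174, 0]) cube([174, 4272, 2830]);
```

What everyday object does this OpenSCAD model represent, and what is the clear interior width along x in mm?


A single room. The interior width is 4452 mm.

Four walls enclosing a rectangle with a door in the front wall — a room. Outside width 4800 minus two 174 mm walls gives 4452 mm.


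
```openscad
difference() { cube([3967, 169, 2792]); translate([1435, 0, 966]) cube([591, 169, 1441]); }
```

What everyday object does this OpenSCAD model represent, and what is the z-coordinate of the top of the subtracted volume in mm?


A wall with a window opening. The window head height is 2407 mm.

A wall with a rectangular opening subtracted — a window. Sill at z = 966, opening 1441 mm tall, so the head is at 966 + 1441 = 2407 mm.


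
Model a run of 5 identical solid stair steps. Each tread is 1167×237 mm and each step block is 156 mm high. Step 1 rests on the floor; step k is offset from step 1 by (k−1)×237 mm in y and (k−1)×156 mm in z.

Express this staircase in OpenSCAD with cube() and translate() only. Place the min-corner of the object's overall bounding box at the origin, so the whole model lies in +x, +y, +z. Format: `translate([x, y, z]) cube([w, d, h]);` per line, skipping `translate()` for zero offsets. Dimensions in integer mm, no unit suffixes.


cube([1167, 237, 156]);
translate([0, 237, 156]) cube([1167, 237, 156]);
translate([0, 474, 312]) cube([1167, 237, 156]);
translate([0, 711, 468]) cube([1167, 237, 156]);
translate([0, 948, 624]) cube([1167, 237, 156]);


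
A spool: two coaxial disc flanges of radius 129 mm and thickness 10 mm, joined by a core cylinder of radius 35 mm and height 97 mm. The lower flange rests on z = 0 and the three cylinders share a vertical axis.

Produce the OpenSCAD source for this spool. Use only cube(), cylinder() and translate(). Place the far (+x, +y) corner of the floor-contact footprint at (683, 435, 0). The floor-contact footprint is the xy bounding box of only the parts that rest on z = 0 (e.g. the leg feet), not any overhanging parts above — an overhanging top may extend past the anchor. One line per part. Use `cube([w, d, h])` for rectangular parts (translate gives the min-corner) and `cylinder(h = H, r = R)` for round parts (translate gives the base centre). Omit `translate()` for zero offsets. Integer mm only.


translate([554, 306, 0]) cylinder(h = 10, r = 129);
translate([554, 306, 10]) cylinder(h = 97, r = 35);
translate([554, 306, 107]) cylinder(h = 10, r = 129);


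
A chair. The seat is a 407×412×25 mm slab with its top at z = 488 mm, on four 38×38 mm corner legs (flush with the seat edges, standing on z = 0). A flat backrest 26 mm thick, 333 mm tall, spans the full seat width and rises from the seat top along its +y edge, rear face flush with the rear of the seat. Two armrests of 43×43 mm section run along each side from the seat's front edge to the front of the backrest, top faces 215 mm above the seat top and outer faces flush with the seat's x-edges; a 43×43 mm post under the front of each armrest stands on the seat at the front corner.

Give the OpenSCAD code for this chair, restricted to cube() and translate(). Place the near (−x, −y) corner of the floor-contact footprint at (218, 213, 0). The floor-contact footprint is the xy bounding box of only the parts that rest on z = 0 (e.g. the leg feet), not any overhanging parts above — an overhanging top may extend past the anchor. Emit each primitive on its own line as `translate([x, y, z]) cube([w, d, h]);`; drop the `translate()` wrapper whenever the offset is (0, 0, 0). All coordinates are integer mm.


translate([218, 213, 463]) cube([407, 412, 25]);
translate([218, 213, 0]) cube([38, 38, 463]);
translate([587, 213, 0]) cube([38, 38, 463]);
translate([218, 587, 0]) cube([38, 38, 463]);
translate([587, 587, 0]) cube([38, 38, 463]);
translate([218, 599, 488]) cube([407, 26, 333]);
translate([218, 213, 660]) cube([43, 386, 43]);
translate([582, 213, 660]) cube([43, 386, 43]);
translate([218, 213, 488]) cube([43, 43, 172]);
translate([582, 213, 488]) cube([43, 43, 172]);


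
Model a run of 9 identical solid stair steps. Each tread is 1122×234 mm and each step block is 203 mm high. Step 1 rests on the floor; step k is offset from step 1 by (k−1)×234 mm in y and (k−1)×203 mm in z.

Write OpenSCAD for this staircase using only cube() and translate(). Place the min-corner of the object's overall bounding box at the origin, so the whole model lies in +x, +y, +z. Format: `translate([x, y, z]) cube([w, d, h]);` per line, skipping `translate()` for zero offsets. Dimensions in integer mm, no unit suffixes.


cube([1122, 234, 203]);
translate([0, 234, 203]) cube([1122, 234, 203]);
translate([0, 468, 406]) cube([1122, 234, 203]);
translate([0, 702, 609]) cube([1122, 234, 203]);
translate([0, 936, 812]) cube([1122, 234, 203]);
translate([0, 1170, 1015]) cube([1122, 234, 203]);
translate([0, 1404, 1218]) cube([1122, 234, 203]);
translate([0, 1638, 1421]) cube([1122, 234, 203]);
translate([0, 1872, 1624]) cube([1122, 234, 203]);


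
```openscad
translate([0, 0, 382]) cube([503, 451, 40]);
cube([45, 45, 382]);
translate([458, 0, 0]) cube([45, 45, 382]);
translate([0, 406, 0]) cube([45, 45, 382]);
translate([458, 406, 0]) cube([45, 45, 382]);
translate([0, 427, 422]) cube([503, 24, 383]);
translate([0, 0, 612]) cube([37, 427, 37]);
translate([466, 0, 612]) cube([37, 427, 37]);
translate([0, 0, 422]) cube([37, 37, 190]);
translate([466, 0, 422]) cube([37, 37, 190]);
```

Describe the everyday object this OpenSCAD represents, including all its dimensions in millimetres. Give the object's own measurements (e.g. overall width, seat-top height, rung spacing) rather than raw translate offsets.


A chair. The seat is a 503×451×40 mm slab with its top at z = 422 mm, on four 45×45 mm corner legs (flush with the seat edges, standing on z = 0). A flat backrest 24 mm thick, 383 mm tall, spans the full seat width and rises from the seat top along its +y edge, rear face flush with the rear of the seat. Two armrests of 37×37 mm section run along each side from the seat's front edge to the front of the backrest, top faces 227 mm above the seat top and outer faces flush with the seat's x-edges; a 37×37 mm post under the front of each armrest stands on the seat at the front corner.


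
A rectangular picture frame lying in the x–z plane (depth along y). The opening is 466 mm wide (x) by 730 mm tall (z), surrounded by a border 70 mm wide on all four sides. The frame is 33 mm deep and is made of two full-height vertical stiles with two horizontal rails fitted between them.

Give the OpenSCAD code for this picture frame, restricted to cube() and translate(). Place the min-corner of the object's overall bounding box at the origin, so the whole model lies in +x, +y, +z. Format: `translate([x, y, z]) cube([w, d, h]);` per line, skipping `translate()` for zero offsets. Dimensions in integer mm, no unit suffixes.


cube([70, 33, 870]);
translate([536, 0, 0]) cube([70, 33, 870]);
translate([70, 0, 0]) cube([466, 33, 70]);
translate([70, 0, 800]) cube([466, 33, 70]);


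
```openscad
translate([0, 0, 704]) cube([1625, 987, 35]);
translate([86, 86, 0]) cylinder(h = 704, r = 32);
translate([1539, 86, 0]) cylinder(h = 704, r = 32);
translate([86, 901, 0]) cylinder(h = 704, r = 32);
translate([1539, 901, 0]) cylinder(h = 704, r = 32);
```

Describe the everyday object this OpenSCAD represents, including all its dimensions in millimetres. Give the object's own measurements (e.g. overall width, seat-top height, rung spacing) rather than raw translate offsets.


A rectangular dining table. The top is 1625×987×35 mm with its upper surface at z = 739 mm. It stands on four round legs of 64 mm diameter, each leg's bounding box inset 54 mm from the nearest pair of top edges, running from the floor to the underside of the top.


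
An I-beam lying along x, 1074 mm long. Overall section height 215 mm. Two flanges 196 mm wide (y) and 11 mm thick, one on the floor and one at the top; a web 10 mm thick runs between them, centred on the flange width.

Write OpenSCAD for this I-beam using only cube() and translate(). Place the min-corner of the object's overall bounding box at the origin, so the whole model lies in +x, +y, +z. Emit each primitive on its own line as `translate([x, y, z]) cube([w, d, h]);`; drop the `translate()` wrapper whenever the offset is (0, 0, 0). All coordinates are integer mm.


cube([1074, 196, 11]);
translate([0, 93, 11]) cube([1074, 10, 193]);
translate([0, 0, 204]) cube([1074, 196, 11]);


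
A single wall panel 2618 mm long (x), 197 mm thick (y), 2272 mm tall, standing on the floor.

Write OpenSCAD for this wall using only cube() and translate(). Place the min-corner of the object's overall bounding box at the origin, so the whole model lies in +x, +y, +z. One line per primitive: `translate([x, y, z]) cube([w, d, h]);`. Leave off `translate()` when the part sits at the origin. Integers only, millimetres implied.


cube([2618, 197, 2272]);


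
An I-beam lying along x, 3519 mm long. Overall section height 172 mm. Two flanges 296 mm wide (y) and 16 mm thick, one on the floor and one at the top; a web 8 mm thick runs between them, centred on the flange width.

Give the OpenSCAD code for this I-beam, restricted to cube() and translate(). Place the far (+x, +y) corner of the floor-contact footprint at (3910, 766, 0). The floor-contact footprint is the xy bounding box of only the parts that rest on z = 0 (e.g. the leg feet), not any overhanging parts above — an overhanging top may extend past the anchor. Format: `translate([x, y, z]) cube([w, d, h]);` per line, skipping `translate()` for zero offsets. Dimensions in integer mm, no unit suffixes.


translate([391, 470, 0]) cube([3519, 296, 16]);
translate([391, 614, 16]) cube([3519, 8, 140]);
translate([391, 470, 156]) cube([3519, 296, 16]);


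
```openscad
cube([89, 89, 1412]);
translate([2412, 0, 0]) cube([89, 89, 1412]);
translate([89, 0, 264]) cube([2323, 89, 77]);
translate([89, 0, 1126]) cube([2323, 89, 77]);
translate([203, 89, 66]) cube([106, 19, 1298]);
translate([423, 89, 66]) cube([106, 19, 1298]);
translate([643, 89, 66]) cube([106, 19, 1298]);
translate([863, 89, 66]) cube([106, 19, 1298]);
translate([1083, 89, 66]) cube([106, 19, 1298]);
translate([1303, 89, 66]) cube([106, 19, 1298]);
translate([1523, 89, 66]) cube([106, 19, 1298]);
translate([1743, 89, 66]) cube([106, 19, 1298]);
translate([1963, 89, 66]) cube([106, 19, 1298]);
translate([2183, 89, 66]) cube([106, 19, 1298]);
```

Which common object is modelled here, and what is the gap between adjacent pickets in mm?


A fence section. The picket gap is 114 mm.

Two posts, two rails, 10 pickets — a fence section. Span 2323 mm holds 10 pickets of 106 mm with 11 equal gaps: ⌊(2323 − 10·106) / 11⌋ = 114 mm.


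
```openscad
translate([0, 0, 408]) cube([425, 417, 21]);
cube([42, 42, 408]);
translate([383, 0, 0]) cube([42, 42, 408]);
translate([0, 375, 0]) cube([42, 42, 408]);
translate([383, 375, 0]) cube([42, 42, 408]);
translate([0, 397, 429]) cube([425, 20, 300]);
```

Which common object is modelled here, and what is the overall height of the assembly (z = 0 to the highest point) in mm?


A chair. The overall height is 729 mm.

A slab on four corner posts with a tall panel at the back — a chair. The seat slab sits at z = 408 with thickness 21, and the 300 mm backrest starts at the seat top, so the overall height is 408 + 21 + 300 = 729 mm.


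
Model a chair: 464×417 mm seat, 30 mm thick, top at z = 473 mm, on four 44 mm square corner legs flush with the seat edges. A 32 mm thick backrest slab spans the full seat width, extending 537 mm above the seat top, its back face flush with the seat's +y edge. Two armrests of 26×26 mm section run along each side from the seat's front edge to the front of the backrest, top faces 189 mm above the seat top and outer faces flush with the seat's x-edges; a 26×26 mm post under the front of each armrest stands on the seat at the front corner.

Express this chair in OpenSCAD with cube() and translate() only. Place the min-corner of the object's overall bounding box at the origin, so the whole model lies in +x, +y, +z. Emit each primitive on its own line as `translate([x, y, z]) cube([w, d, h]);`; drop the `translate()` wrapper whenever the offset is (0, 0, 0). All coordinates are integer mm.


translate([0, 0, 443]) cube([464, 417, 30]);
cube([44, 44, 443]);
translate([420, 0, 0]) cube([44, 44, 443]);
translate([0, 373, 0]) cube([44, 44, 443]);
translate([420, 373, 0]) cube([44, 44, 443]);
translate([0, 385, 473]) cube([464, 32, 537]);
translate([0, 0, 636]) cube([26, 385, 26]);
translate([438, 0, 636]) cube([26, 385, 26]);
translate([0, 0, 473]) cube([26, 26, 163]);
translate([438, 0, 473]) cube([26, 26, 163]);


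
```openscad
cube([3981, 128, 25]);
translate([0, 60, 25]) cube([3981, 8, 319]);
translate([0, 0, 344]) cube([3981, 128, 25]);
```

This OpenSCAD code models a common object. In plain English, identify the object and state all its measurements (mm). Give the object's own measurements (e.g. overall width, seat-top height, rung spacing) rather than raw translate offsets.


An I-beam lying along x, 3981 mm long. Overall section height 369 mm. Two flanges 128 mm wide (y) and 25 mm thick, one on the floor and one at the top; a web 8 mm thick runs between them, centred on the flange width.


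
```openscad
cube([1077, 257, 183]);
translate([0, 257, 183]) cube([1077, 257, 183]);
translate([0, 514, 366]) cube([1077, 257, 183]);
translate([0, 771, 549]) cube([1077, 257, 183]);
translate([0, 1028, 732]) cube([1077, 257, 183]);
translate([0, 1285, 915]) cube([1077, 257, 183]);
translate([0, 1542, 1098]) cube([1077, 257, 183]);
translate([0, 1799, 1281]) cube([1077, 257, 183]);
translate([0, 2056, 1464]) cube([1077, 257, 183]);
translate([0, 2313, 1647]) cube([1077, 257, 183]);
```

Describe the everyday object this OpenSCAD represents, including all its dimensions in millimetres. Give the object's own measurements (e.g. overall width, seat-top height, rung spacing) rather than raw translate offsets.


A straight staircase of 10 solid steps. Each step is 1077 mm wide (x), 257 mm deep (y, the going) and 183 mm tall (the rise). The first step rests on the floor; each subsequent step sits one going further in +y and one rise higher in +z, directly behind and above the previous step with no overlap.


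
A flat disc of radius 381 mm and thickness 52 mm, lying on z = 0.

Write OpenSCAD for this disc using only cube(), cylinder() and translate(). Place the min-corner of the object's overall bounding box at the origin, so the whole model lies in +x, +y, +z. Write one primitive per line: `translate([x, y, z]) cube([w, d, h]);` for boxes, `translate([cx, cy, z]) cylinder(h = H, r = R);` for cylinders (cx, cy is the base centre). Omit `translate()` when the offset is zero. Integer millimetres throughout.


translate([381, 381, 0]) cylinder(h = 52, r = 381);


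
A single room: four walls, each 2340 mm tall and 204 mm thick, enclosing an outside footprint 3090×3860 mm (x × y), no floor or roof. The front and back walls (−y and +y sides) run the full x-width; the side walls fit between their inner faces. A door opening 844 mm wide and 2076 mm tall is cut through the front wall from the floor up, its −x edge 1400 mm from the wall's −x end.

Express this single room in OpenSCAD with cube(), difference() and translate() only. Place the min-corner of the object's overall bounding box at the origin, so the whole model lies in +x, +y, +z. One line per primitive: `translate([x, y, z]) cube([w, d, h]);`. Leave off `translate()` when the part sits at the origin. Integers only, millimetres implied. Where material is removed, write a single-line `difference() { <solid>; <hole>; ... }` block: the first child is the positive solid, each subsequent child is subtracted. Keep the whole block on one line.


difference() { cube([3090, 204, 2340]); translate([1400, 0, 0]) cube([844, 204, 2076]); }
translate([0, 3656, 0]) cube([3090, 204, 2340]);
translate([0, 204, 0]) cube([204, 3452, 2340]);
translate([2886, 204, 0]) cube([204, 3452, 2340]);


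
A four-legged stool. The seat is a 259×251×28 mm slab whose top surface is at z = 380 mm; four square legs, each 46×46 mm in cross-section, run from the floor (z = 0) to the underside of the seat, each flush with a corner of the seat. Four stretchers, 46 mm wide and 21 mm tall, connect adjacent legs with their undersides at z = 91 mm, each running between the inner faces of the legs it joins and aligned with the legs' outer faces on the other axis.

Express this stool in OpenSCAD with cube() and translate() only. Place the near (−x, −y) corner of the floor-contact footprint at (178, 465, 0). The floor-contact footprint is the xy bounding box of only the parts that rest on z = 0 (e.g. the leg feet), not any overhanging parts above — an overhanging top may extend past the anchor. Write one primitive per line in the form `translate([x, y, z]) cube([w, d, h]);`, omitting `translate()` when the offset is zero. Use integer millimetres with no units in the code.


translate([178, 465, 352]) cube([259, 251, 28]);
translate([178, 465, 0]) cube([46, 46, 352]);
translate([391, 465, 0]) cube([46, 46, 352]);
translate([178, 670, 0]) cube([46, 46, 352]);
translate([391, 670, 0]) cube([46, 46, 352]);
translate([224, 465, 91]) cube([167, 46, 21]);
translate([224, 670, 91]) cube([167, 46, 21]);
translate([178, 511, 91]) cube([46, 159, 21]);
translate([391, 511, 91]) cube([46, 159, 21]);


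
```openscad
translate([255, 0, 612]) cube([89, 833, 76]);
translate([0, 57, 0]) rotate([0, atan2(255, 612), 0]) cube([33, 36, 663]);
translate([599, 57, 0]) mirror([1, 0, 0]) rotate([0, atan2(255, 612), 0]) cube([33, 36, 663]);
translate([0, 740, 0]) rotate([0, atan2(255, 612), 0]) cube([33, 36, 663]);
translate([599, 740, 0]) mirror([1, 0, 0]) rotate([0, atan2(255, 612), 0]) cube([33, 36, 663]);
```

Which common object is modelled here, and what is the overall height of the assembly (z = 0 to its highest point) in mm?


A sawhorse. The overall height is 688 mm.

A beam across two mirrored pairs of raked legs — a sawhorse. The beam's underside is at z = 612 (matching the legs' vertical rise in atan2(255, 612)) and the beam is 76 mm tall, so its top is at 612 + 76 = 688 mm. The raked legs top out at the beam's underside, so that is the highest point.


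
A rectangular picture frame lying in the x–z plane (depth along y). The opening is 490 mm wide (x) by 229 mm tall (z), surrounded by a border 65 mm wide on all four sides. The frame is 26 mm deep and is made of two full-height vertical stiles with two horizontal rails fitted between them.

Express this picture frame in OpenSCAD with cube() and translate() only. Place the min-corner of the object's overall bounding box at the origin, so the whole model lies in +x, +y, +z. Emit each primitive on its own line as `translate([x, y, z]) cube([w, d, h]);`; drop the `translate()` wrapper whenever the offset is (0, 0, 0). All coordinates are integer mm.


cube([65, 26, 359]);
translate([555, 0, 0]) cube([65, 26, 359]);
translate([65, 0, 0]) cube([490, 26, 65]);
translate([65, 0, 294]) cube([490, 26, 65]);


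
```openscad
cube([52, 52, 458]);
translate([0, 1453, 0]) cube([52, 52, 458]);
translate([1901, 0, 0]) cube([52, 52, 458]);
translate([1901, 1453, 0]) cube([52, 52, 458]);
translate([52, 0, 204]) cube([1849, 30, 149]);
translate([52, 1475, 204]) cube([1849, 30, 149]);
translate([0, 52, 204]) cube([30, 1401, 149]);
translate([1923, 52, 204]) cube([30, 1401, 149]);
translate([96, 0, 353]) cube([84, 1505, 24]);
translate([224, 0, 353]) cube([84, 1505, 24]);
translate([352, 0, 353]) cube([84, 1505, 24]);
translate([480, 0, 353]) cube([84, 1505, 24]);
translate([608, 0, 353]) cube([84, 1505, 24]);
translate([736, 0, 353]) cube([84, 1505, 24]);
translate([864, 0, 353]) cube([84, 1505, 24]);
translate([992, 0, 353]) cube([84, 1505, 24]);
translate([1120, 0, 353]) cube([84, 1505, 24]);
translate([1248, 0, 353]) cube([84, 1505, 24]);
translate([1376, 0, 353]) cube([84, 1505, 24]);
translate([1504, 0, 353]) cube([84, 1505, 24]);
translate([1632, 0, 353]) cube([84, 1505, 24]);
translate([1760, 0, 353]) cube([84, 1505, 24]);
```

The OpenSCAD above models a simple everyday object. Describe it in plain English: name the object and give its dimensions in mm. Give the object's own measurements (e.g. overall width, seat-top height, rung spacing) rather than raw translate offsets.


A bed frame 1953 mm long (x) by 1505 mm wide (y). Four 52×52 mm corner posts, 458 mm tall, at the corners of the footprint. Four rails of 30 mm thickness and 149 mm height run between adjacent posts with their undersides at z = 204 mm, their outer faces flush with the outside of the frame (the two x-running rails run between the posts' inner faces; the two y-running rails run between the posts' inner faces). 14 slats, each 84 mm wide (x) and 24 mm thick, lie across the top of the two x-running rails, running the full 1505 mm width of the frame in y; along x they sit between the end posts with a 44 mm gap after the −x posts and between neighbouring slats, leaving 57 mm before the +x posts.


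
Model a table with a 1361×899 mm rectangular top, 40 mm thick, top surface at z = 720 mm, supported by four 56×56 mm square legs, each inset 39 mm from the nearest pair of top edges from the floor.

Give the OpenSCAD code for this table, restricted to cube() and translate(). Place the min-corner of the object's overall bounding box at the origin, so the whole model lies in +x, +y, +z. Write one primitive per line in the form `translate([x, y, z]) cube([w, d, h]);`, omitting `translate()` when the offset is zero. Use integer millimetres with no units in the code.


// leg_h = 720 - 40 = 680
translate([0, 0, 680]) cube([1361, 899, 40]);
translate([39, 39, 0]) cube([56, 56, 680]);
translate([1266, 39, 0]) cube([56, 56, 680]);
translate([39, 804, 0]) cube([56, 56, 680]);
translate([1266, 804, 0]) cube([56, 56, 680]);


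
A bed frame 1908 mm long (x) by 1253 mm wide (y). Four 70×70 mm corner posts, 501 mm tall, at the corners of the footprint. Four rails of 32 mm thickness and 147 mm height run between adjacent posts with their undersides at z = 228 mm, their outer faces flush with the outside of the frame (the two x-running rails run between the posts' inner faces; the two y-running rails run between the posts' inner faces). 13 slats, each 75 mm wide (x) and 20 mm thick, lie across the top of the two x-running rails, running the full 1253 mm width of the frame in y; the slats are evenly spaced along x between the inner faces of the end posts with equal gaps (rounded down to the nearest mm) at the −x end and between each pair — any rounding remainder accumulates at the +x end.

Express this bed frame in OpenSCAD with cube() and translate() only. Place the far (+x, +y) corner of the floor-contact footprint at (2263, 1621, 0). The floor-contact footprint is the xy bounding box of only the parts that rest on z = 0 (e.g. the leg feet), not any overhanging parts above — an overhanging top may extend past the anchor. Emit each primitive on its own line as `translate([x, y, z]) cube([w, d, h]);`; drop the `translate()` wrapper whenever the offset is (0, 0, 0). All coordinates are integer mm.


translate([355, 368, 0]) cube([70, 70, 501]);
translate([355, 1551, 0]) cube([70, 70, 501]);
translate([2193, 368, 0]) cube([70, 70, 501]);
translate([2193, 1551, 0]) cube([70, 70, 501]);
translate([425, 368, 228]) cube([1768, 32, 147]);
translate([425, 1589, 228]) cube([1768, 32, 147]);
translate([355, 438, 228]) cube([32, 1113, 147]);
translate([2231, 438, 228]) cube([32, 1113, 147]);
translate([481, 368, 375]) cube([75, 1253, 20]);
translate([612, 368, 375]) cube([75, 1253, 20]);
translate([743, 368, 375]) cube([75, 1253, 20]);
translate([874, 368, 375]) cube([75, 1253, 20]);
translate([1005, 368, 375]) cube([75, 1253, 20]);
translate([1136, 368, 375]) cube([75, 1253, 20]);
translate([1267, 368, 375]) cube([75, 1253, 20]);
translate([1398, 368, 375]) cube([75, 1253, 20]);
translate([1529, 368, 375]) cube([75, 1253, 20]);
translate([1660, 368, 375]) cube([75, 1253, 20]);
translate([1791, 368, 375]) cube([75, 1253, 20]);
translate([1922, 368, 375]) cube([75, 1253, 20]);
translate([2053, 368, 375]) cube([75, 1253, 20]);


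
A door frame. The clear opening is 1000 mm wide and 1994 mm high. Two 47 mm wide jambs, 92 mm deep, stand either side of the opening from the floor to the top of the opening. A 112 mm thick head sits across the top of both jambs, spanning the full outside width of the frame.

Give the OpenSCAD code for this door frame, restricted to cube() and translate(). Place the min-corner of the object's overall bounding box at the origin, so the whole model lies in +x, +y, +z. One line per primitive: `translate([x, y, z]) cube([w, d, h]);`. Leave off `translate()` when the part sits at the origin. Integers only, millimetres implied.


cube([47, 92, 1994]);
translate([1047, 0, 0]) cube([47, 92, 1994]);
translate([0, 0, 1994]) cube([1094, 92, 112]);


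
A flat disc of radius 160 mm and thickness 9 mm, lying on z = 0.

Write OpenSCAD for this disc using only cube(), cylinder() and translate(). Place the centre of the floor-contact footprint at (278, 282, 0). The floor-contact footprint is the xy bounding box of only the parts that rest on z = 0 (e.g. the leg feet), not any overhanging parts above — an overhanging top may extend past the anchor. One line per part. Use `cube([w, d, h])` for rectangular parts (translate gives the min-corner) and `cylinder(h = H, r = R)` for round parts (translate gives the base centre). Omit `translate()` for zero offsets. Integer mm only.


translate([278, 282, 0]) cylinder(h = 9, r = 160);


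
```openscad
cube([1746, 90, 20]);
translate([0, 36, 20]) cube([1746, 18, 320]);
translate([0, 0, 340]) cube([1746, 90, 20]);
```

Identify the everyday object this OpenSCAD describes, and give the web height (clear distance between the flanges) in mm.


An I-beam. The web height is 320 mm.

Two wide flanges with a thin centred web — an I-beam. Overall 360 mm minus two 20 mm flanges gives a web of 360 − 2·20 = 320 mm.


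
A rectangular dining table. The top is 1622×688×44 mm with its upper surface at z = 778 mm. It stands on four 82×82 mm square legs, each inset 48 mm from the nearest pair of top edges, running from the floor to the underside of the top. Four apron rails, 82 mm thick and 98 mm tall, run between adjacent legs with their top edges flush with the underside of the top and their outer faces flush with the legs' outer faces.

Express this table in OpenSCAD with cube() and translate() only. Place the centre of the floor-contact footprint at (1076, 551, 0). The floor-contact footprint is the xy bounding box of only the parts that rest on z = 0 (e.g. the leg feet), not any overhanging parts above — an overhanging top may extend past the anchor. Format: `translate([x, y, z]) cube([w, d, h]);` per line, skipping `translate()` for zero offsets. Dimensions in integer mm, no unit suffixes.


translate([265, 207, 734]) cube([1622, 688, 44]);
translate([313, 255, 0]) cube([82, 82, 734]);
translate([1757, 255, 0]) cube([82, 82, 734]);
translate([313, 765, 0]) cube([82, 82, 734]);
translate([1757, 765, 0]) cube([82, 82, 734]);
translate([395, 255, 636]) cube([1362, 82, 98]);
translate([395, 765, 636]) cube([1362, 82, 98]);
translate([313, 337, 636]) cube([82, 428, 98]);
translate([1757, 337, 636]) cube([82, 428, 98]);


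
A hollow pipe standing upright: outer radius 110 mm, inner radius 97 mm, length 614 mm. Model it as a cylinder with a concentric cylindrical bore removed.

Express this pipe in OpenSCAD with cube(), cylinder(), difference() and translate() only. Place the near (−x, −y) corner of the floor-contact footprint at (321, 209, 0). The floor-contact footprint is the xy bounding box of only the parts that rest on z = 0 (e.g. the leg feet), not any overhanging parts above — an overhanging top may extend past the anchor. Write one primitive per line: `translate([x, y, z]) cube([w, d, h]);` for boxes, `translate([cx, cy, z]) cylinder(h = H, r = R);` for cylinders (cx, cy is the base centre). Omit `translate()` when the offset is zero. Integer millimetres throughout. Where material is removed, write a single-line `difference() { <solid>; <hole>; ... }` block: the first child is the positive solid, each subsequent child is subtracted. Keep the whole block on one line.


difference() { translate([431, 319, 0]) cylinder(h = 614, r = 110); translate([431, 319, 0]) cylinder(h = 614, r = 97); }
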